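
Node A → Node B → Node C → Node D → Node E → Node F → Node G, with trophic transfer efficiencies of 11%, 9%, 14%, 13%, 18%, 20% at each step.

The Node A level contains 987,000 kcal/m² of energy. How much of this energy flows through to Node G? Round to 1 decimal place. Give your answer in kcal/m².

Node B: 987000 × 0.11 = 108570 kcal/m²
Node C: 108570 × 0.09 = 9771.3 kcal/m²
Node D: 9771.3 × 0.14 = 1367.982 kcal/m²
Node E: 1367.982 × 0.13 = 177.83766 kcal/m²
Node F: 177.83766 × 0.18 = 32.0107788 kcal/m²
Node G: 32.0107788 × 0.2 = 6.40215576 kcal/m²

6.4 kcal/m²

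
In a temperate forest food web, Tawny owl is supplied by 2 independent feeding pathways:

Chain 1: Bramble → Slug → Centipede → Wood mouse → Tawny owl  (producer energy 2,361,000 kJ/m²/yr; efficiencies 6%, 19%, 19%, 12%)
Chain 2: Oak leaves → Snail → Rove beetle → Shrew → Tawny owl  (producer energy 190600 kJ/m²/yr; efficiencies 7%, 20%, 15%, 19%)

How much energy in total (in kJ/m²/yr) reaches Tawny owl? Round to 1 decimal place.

Chain 1: 2361000 × 0.06 × 0.19 × 0.19 × 0.12 = 613.67112 kJ/m²/yr
Chain 2: 190600 × 0.07 × 0.2 × 0.15 × 0.19 = 76.0494 kJ/m²/yr
Total at Tawny owl: 613.67112 + 76.0494 = 689.72052 kJ/m²/yr

689.7 kJ/m²/yr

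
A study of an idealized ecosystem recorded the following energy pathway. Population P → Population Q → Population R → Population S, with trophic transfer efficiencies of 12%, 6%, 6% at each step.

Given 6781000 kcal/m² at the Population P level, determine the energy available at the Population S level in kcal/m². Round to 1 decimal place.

Population Q: 6781000 × 0.12 = 813720 kcal/m²
Population R: 813720 × 0.06 = 48823.2 kcal/m²
Population S: 48823.2 × 0.06 = 2929.392 kcal/m²

2929.4 kcal/m²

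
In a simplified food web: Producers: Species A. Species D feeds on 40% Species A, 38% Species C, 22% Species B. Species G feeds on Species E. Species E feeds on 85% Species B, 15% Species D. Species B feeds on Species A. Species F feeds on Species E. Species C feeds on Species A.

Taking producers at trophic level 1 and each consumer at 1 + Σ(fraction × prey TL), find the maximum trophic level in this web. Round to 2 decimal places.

Species B: 1 + 1 = 2
Species C: 1 + 1 = 2
Species D: 1 + (0.4×1 + 0.38×2 + 0.22×2) = 2.6
Species E: 1 + (0.85×2 + 0.15×2.6) = 3.09
Species F: 1 + 3.09 = 4.09
Species G: 1 + 3.09 = 4.09

4.09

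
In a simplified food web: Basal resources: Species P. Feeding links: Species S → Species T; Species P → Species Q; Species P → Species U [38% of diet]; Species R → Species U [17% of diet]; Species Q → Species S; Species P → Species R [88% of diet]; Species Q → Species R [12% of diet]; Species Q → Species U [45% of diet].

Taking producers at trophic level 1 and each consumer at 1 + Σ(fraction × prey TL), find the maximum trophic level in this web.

4

Species Q: 1 + 1 = 2
Species R: 1 + (0.88×1 + 0.12×2) = 2.12
Species S: 1 + 2 = 3
Species T: 1 + 3 = 4
Species U: 1 + (0.17×2.12 + 0.45×2 + 0.38×1) = 2.6404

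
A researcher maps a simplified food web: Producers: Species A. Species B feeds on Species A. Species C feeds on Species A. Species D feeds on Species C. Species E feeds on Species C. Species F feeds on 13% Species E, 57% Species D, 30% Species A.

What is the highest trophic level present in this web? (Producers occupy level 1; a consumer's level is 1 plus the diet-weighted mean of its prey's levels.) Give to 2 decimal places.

Species B: 1 + 1 = 2
Species C: 1 + 1 = 2
Species D: 1 + 2 = 3
Species E: 1 + 2 = 3
Species F: 1 + (0.13×3 + 0.57×3 + 0.3×1) = 3.4

3.40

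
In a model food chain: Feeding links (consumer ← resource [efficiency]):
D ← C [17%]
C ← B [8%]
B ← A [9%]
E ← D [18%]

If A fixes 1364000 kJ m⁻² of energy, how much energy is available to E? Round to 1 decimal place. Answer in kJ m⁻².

300.5 kJ m⁻²

B: 1364000 × 0.09 = 122760 kJ m⁻²
C: 122760 × 0.08 = 9820.8 kJ m⁻²
D: 9820.8 × 0.17 = 1669.536 kJ m⁻²
E: 1669.536 × 0.18 = 300.51648 kJ m⁻²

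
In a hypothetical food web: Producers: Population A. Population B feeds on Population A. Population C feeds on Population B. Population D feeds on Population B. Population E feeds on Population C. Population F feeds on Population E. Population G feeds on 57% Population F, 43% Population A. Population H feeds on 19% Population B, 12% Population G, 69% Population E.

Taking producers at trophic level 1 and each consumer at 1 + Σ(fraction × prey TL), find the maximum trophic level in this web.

Population B: 1 + 1 = 2
Population C: 1 + 2 = 3
Population D: 1 + 2 = 3
Population E: 1 + 3 = 4
Population F: 1 + 4 = 5
Population G: 1 + (0.57×5 + 0.43×1) = 4.28
Population H: 1 + (0.19×2 + 0.12×4.28 + 0.69×4) = 4.6536

5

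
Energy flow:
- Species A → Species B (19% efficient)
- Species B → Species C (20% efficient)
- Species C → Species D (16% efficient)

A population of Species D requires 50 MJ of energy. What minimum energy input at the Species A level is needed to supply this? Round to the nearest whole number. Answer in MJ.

Cumulative transfer efficiency: 0.19 × 0.2 × 0.16 = 0.00608
Species A energy = 50 / 0.00608 = 8224 MJ

8224 MJ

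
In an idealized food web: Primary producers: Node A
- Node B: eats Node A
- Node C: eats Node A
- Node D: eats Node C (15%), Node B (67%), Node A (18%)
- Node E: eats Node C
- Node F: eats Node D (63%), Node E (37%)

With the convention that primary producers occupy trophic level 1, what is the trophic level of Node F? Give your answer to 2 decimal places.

3.89

Node B: 1 + 1 = 2
Node C: 1 + 1 = 2
Node D: 1 + (0.15×2 + 0.67×2 + 0.18×1) = 2.82
Node E: 1 + 2 = 3
Node F: 1 + (0.63×2.82 + 0.37×3) = 3.8866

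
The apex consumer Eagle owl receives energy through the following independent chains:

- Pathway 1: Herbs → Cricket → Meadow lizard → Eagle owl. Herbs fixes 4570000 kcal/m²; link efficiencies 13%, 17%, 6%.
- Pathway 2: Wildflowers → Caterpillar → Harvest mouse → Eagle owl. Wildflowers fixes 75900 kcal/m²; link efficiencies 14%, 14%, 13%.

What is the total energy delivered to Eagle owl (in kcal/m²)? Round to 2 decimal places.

Pathway 1: 4570000 × 0.13 × 0.17 × 0.06 = 6059.82 kcal/m²
Pathway 2: 75900 × 0.14 × 0.14 × 0.13 = 193.3932 kcal/m²
Total at Eagle owl: 6059.82 + 193.3932 = 6253.2132 kcal/m²

6253.21 kcal/m²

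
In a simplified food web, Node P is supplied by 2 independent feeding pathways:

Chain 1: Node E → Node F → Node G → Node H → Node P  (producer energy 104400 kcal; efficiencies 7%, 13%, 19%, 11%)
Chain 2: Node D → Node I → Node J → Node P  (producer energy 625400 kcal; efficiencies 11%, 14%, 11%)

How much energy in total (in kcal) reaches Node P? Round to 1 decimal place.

Chain 1: 104400 × 0.07 × 0.13 × 0.19 × 0.11 = 19.855836 kcal
Chain 2: 625400 × 0.11 × 0.14 × 0.11 = 1059.4276 kcal
Total at Node P: 19.855836 + 1059.4276 = 1079.283436 kcal

1079.3 kcal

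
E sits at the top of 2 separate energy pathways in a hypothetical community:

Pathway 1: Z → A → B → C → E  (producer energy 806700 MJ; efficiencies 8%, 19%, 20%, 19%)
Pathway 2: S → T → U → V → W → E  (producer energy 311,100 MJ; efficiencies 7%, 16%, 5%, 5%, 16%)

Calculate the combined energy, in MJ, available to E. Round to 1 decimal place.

Pathway 1: 806700 × 0.08 × 0.19 × 0.2 × 0.19 = 465.94992 MJ
Pathway 2: 311100 × 0.07 × 0.16 × 0.05 × 0.05 × 0.16 = 1.393728 MJ
Total at E: 465.94992 + 1.393728 = 467.343648 MJ

467.3 MJ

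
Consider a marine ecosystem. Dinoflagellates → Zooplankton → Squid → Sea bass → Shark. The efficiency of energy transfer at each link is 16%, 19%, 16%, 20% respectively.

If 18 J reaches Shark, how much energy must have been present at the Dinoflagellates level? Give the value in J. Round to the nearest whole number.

18503 J

Cumulative transfer efficiency: 0.16 × 0.19 × 0.16 × 0.2 = 0.0009728
Dinoflagellates energy = 18 / 0.0009728 = 18503 J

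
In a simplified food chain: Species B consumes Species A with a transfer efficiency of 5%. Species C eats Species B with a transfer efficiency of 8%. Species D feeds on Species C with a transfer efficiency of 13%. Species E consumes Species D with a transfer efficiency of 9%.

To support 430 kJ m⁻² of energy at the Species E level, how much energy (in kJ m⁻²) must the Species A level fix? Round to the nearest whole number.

9188034 kJ m⁻²

Cumulative transfer efficiency: 0.05 × 0.08 × 0.13 × 0.09 = 0.0000468
Species A energy = 430 / 0.0000468 = 9188034 kJ m⁻²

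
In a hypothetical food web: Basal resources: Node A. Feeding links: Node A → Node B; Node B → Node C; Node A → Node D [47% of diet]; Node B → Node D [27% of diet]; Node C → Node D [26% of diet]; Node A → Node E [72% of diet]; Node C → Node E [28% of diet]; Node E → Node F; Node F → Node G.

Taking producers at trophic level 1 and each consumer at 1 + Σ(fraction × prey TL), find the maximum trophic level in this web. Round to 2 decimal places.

Node B: 1 + 1 = 2
Node C: 1 + 2 = 3
Node D: 1 + (0.47×1 + 0.27×2 + 0.26×3) = 2.79
Node E: 1 + (0.72×1 + 0.28×3) = 2.56
Node F: 1 + 2.56 = 3.56
Node G: 1 + 3.56 = 4.56

4.56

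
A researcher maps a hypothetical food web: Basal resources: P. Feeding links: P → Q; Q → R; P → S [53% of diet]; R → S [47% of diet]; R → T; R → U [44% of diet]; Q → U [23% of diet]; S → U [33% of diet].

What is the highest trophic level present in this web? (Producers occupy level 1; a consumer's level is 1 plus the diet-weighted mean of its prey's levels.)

Q: 1 + 1 = 2
R: 1 + 2 = 3
S: 1 + (0.53×1 + 0.47×3) = 2.94
T: 1 + 3 = 4
U: 1 + (0.44×3 + 0.23×2 + 0.33×2.94) = 3.7502

4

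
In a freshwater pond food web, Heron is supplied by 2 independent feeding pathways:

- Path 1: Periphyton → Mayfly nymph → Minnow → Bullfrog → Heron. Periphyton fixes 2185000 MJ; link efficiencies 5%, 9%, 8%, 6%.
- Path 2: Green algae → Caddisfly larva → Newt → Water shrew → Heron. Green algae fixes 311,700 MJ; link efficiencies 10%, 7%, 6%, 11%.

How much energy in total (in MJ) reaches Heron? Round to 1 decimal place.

Path 1: 2185000 × 0.05 × 0.09 × 0.08 × 0.06 = 47.196 MJ
Path 2: 311700 × 0.1 × 0.07 × 0.06 × 0.11 = 14.40054 MJ
Total at Heron: 47.196 + 14.40054 = 61.59654 MJ

61.6 MJ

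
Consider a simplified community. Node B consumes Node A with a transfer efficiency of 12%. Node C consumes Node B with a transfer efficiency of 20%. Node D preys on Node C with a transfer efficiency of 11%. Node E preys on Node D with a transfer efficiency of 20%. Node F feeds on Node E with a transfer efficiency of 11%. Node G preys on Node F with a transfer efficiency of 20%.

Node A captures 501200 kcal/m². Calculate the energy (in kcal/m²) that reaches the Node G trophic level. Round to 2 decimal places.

5.82 kcal/m²

Node B: 501200 × 0.12 = 60144 kcal/m²
Node C: 60144 × 0.2 = 12028.8 kcal/m²
Node D: 12028.8 × 0.11 = 1323.168 kcal/m²
Node E: 1323.168 × 0.2 = 264.6336 kcal/m²
Node F: 264.6336 × 0.11 = 29.109696 kcal/m²
Node G: 29.109696 × 0.2 = 5.8219392 kcal/m²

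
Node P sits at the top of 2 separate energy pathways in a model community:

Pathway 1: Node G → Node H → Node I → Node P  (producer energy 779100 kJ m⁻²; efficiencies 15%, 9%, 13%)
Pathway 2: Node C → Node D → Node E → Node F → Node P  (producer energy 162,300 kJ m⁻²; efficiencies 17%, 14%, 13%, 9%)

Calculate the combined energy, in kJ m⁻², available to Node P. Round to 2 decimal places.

1412.51 kJ m⁻²

Pathway 1: 779100 × 0.15 × 0.09 × 0.13 = 1367.3205 kJ m⁻²
Pathway 2: 162300 × 0.17 × 0.14 × 0.13 × 0.09 = 45.194058 kJ m⁻²
Total at Node P: 1367.3205 + 45.194058 = 1412.514558 kJ m⁻²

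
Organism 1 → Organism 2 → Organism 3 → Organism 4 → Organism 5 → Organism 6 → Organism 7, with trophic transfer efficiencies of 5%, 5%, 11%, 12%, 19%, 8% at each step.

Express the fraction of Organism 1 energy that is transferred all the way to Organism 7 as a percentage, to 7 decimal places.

0.0000502%

Product of link efficiencies: 0.05 × 0.05 × 0.11 × 0.12 × 0.19 × 0.08 = 0.0000005016
As a percentage: 0.0000005016 × 100 = 0.0000502%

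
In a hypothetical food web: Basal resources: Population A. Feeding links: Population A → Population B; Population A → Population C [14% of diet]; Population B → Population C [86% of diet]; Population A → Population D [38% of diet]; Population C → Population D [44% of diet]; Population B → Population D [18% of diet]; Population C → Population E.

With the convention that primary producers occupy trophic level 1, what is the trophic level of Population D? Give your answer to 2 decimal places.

3.00

Population B: 1 + 1 = 2
Population C: 1 + (0.14×1 + 0.86×2) = 2.86
Population D: 1 + (0.38×1 + 0.44×2.86 + 0.18×2) = 2.9984
Population E: 1 + 2.86 = 3.86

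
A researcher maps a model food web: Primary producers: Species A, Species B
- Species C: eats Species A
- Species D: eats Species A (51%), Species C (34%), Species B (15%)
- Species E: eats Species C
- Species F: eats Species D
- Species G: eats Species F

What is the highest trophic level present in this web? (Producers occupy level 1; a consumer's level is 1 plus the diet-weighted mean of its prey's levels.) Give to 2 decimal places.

Species C: 1 + 1 = 2
Species D: 1 + (0.51×1 + 0.34×2 + 0.15×1) = 2.34
Species E: 1 + 2 = 3
Species F: 1 + 2.34 = 3.34
Species G: 1 + 3.34 = 4.34

4.34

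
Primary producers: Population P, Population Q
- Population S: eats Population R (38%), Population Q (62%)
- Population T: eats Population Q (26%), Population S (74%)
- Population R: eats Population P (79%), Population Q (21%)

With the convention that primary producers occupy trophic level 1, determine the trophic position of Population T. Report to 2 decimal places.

Population R: 1 + (0.79×1 + 0.21×1) = 2
Population S: 1 + (0.38×2 + 0.62×1) = 2.38
Population T: 1 + (0.26×1 + 0.74×2.38) = 3.0212

3.02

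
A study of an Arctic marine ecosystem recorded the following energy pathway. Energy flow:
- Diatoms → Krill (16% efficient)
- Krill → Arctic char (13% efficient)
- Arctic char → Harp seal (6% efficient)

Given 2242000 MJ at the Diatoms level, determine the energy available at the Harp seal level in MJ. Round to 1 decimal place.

2798.0 MJ

Krill: 2242000 × 0.16 = 358720 MJ
Arctic char: 358720 × 0.13 = 46633.6 MJ
Harp seal: 46633.6 × 0.06 = 2798.016 MJ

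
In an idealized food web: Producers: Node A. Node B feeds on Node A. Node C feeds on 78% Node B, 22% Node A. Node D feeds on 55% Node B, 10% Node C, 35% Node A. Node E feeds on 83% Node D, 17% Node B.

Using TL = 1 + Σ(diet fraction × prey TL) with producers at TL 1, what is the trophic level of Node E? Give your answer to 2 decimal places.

3.60

Node B: 1 + 1 = 2
Node C: 1 + (0.78×2 + 0.22×1) = 2.78
Node D: 1 + (0.55×2 + 0.1×2.78 + 0.35×1) = 2.728
Node E: 1 + (0.83×2.728 + 0.17×2) = 3.60424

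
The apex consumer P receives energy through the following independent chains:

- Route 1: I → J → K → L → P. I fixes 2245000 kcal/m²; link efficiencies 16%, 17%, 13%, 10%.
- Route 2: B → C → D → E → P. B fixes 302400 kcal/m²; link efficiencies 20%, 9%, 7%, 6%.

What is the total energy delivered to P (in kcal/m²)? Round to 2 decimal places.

Route 1: 2245000 × 0.16 × 0.17 × 0.13 × 0.1 = 793.832 kcal/m²
Route 2: 302400 × 0.2 × 0.09 × 0.07 × 0.06 = 22.86144 kcal/m²
Total at P: 793.832 + 22.86144 = 816.69344 kcal/m²

816.69 kcal/m²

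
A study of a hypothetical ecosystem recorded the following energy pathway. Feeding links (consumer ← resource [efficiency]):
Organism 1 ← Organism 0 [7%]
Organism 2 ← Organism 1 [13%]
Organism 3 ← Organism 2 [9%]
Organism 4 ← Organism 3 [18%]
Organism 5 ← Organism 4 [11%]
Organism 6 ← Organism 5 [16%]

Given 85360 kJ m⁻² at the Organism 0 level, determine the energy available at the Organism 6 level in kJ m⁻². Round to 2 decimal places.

0.22 kJ m⁻²

Organism 1: 85360 × 0.07 = 5975.2 kJ m⁻²
Organism 2: 5975.2 × 0.13 = 776.776 kJ m⁻²
Organism 3: 776.776 × 0.09 = 69.90984 kJ m⁻²
Organism 4: 69.90984 × 0.18 = 12.5837712 kJ m⁻²
Organism 5: 12.5837712 × 0.11 = 1.384214832 kJ m⁻²
Organism 6: 1.384214832 × 0.16 = 0.22147437312 kJ m⁻²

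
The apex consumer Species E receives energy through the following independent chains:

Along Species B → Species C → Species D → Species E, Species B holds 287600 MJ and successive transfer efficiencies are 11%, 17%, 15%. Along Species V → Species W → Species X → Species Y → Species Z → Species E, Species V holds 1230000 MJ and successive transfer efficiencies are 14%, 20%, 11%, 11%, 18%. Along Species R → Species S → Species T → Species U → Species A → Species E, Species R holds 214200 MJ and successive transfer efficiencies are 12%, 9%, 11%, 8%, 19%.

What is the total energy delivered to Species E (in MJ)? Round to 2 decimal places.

885.60 MJ

Via Species B: 287600 × 0.11 × 0.17 × 0.15 = 806.718 MJ
Via Species V: 1230000 × 0.14 × 0.2 × 0.11 × 0.11 × 0.18 = 75.01032 MJ
Via Species R: 214200 × 0.12 × 0.09 × 0.11 × 0.08 × 0.19 = 3.86793792 MJ
Total at Species E: 806.718 + 75.01032 + 3.86793792 = 885.59625792 MJ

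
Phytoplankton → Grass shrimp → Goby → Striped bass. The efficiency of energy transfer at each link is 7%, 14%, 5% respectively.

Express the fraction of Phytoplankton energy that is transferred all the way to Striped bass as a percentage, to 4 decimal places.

0.0490%

Product of link efficiencies: 0.07 × 0.14 × 0.05 = 0.00049
As a percentage: 0.00049 × 100 = 0.0490%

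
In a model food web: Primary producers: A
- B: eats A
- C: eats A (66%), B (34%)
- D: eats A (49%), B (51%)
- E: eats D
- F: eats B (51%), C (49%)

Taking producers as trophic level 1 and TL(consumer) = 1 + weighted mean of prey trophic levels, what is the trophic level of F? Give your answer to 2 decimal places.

3.17

B: 1 + 1 = 2
C: 1 + (0.66×1 + 0.34×2) = 2.34
D: 1 + (0.49×1 + 0.51×2) = 2.51
E: 1 + 2.51 = 3.51
F: 1 + (0.51×2 + 0.49×2.34) = 3.1666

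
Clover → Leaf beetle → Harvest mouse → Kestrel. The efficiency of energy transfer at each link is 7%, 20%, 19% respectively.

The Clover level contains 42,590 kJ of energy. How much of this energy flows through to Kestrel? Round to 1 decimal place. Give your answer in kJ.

113.3 kJ

Leaf beetle: 42590 × 0.07 = 2981.3 kJ
Harvest mouse: 2981.3 × 0.2 = 596.26 kJ
Kestrel: 596.26 × 0.19 = 113.2894 kJ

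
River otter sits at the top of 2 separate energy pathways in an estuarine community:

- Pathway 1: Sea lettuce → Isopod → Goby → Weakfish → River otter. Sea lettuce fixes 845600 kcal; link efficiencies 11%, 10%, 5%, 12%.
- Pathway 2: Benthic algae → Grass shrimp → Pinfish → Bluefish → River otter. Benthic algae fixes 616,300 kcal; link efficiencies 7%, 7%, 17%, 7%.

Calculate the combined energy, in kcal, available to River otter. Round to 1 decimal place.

91.7 kcal

Pathway 1: 845600 × 0.11 × 0.1 × 0.05 × 0.12 = 55.8096 kcal
Pathway 2: 616300 × 0.07 × 0.07 × 0.17 × 0.07 = 35.936453 kcal
Total at River otter: 55.8096 + 35.936453 = 91.746053 kcal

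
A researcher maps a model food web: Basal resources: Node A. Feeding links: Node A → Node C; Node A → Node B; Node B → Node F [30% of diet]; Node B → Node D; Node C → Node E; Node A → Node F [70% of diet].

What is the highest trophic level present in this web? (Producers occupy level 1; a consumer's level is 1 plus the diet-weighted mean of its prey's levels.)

Node B: 1 + 1 = 2
Node C: 1 + 1 = 2
Node D: 1 + 2 = 3
Node E: 1 + 2 = 3
Node F: 1 + (0.7×1 + 0.3×2) = 2.3

3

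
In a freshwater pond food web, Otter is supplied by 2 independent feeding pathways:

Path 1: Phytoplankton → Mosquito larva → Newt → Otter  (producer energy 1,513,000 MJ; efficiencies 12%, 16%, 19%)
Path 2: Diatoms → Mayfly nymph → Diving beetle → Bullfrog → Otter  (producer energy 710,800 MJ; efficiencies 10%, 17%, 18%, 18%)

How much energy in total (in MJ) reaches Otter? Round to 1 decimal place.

Path 1: 1513000 × 0.12 × 0.16 × 0.19 = 5519.424 MJ
Path 2: 710800 × 0.1 × 0.17 × 0.18 × 0.18 = 391.50864 MJ
Total at Otter: 5519.424 + 391.50864 = 5910.93264 MJ

5910.9 MJ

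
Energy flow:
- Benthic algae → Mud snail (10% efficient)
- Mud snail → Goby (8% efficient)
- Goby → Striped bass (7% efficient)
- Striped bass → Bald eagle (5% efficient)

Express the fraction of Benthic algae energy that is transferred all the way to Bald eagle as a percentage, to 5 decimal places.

0.00280%

Product of link efficiencies: 0.1 × 0.08 × 0.07 × 0.05 = 0.000028
As a percentage: 0.000028 × 100 = 0.00280%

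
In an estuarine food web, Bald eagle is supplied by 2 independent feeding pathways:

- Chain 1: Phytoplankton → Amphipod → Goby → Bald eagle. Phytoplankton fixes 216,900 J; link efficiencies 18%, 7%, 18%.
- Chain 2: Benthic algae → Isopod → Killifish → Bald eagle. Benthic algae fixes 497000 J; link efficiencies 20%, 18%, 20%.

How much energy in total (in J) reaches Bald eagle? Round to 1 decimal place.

4070.3 J

Chain 1: 216900 × 0.18 × 0.07 × 0.18 = 491.9292 J
Chain 2: 497000 × 0.2 × 0.18 × 0.2 = 3578.4 J
Total at Bald eagle: 491.9292 + 3578.4 = 4070.3292 J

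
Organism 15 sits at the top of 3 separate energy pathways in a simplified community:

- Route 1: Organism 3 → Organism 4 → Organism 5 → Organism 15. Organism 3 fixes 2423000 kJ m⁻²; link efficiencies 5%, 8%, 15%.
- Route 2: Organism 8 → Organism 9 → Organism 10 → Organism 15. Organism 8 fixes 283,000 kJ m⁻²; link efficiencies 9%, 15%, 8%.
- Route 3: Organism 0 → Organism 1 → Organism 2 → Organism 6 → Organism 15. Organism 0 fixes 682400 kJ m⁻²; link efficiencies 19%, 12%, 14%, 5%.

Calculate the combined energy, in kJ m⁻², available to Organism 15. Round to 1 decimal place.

1868.4 kJ m⁻²

Route 1: 2423000 × 0.05 × 0.08 × 0.15 = 1453.8 kJ m⁻²
Route 2: 283000 × 0.09 × 0.15 × 0.08 = 305.64 kJ m⁻²
Route 3: 682400 × 0.19 × 0.12 × 0.14 × 0.05 = 108.91104 kJ m⁻²
Total at Organism 15: 1453.8 + 305.64 + 108.91104 = 1868.35104 kJ m⁻²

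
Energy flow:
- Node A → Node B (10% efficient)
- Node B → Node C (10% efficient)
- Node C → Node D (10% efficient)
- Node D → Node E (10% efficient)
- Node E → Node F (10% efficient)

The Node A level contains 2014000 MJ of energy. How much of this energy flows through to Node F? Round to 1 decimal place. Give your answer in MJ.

20.1 MJ

Node B: 2014000 × 0.1 = 201400 MJ
Node C: 201400 × 0.1 = 20140 MJ
Node D: 20140 × 0.1 = 2014 MJ
Node E: 2014 × 0.1 = 201.4 MJ
Node F: 201.4 × 0.1 = 20.14 MJ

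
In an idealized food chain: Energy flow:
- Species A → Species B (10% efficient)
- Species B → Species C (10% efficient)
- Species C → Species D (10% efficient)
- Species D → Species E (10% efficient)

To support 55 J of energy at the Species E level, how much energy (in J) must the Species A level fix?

550000 J

Cumulative transfer efficiency: 0.1 × 0.1 × 0.1 × 0.1 = 0.0001
Species A energy = 55 / 0.0001 = 550000 J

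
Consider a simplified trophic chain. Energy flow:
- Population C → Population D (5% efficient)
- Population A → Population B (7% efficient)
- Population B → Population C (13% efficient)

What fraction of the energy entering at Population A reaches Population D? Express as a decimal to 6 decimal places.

Product of link efficiencies: 0.07 × 0.13 × 0.05 = 0.000455

0.000455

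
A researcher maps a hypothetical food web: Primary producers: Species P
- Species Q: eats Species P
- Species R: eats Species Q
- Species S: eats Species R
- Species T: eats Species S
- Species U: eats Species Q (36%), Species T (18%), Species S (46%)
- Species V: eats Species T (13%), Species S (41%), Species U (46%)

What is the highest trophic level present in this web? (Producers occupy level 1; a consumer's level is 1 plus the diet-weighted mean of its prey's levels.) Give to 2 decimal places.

Species Q: 1 + 1 = 2
Species R: 1 + 2 = 3
Species S: 1 + 3 = 4
Species T: 1 + 4 = 5
Species U: 1 + (0.36×2 + 0.18×5 + 0.46×4) = 4.46
Species V: 1 + (0.13×5 + 0.41×4 + 0.46×4.46) = 5.3416

5.34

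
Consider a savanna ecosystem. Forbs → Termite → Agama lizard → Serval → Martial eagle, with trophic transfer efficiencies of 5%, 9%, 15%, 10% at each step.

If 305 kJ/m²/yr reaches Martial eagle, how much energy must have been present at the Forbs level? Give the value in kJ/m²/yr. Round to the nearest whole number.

Cumulative transfer efficiency: 0.05 × 0.09 × 0.15 × 0.1 = 0.0000675
Forbs energy = 305 / 0.0000675 = 4518519 kJ/m²/yr

4518519 kJ/m²/yr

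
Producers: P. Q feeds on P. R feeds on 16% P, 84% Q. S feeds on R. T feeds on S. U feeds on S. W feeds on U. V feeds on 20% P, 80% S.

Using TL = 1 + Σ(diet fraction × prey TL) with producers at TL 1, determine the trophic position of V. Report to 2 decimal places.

4.27

Q: 1 + 1 = 2
R: 1 + (0.16×1 + 0.84×2) = 2.84
S: 1 + 2.84 = 3.84
T: 1 + 3.84 = 4.84
U: 1 + 3.84 = 4.84
V: 1 + (0.2×1 + 0.8×3.84) = 4.272
W: 1 + 4.84 = 5.84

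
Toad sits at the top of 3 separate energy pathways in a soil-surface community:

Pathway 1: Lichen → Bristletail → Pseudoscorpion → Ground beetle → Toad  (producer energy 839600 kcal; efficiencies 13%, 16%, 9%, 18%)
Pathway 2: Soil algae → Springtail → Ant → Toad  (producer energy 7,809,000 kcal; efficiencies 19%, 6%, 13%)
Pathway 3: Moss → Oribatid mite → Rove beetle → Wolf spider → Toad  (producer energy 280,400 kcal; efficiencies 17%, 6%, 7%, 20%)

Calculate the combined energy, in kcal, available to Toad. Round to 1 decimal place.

11895.9 kcal

Pathway 1: 839600 × 0.13 × 0.16 × 0.09 × 0.18 = 282.911616 kcal
Pathway 2: 7809000 × 0.19 × 0.06 × 0.13 = 11572.938 kcal
Pathway 3: 280400 × 0.17 × 0.06 × 0.07 × 0.2 = 40.04112 kcal
Total at Toad: 282.911616 + 11572.938 + 40.04112 = 11895.890736 kcal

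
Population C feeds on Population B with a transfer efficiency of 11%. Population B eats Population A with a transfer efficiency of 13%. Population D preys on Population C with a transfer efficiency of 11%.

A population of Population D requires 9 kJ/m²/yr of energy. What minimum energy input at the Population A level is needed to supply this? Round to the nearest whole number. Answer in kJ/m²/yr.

Cumulative transfer efficiency: 0.13 × 0.11 × 0.11 = 0.001573
Population A energy = 9 / 0.001573 = 5722 kJ/m²/yr

5722 kJ/m²/yr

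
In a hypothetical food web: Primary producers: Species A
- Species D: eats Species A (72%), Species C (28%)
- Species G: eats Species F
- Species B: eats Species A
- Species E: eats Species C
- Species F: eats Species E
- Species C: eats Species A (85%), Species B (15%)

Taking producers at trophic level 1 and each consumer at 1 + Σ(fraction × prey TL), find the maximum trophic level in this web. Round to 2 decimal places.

5.15

Species B: 1 + 1 = 2
Species C: 1 + (0.85×1 + 0.15×2) = 2.15
Species D: 1 + (0.72×1 + 0.28×2.15) = 2.322
Species E: 1 + 2.15 = 3.15
Species F: 1 + 3.15 = 4.15
Species G: 1 + 4.15 = 5.15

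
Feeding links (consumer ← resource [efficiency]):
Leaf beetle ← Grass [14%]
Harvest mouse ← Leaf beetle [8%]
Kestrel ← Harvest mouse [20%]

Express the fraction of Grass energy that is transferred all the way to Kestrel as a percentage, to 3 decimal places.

Product of link efficiencies: 0.14 × 0.08 × 0.2 = 0.00224
As a percentage: 0.00224 × 100 = 0.224%

0.224%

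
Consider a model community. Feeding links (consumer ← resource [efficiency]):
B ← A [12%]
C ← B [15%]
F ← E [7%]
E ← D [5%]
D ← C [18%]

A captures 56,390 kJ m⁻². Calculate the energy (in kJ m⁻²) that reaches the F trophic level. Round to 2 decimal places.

0.64 kJ m⁻²

B: 56390 × 0.12 = 6766.8 kJ m⁻²
C: 6766.8 × 0.15 = 1015.02 kJ m⁻²
D: 1015.02 × 0.18 = 182.7036 kJ m⁻²
E: 182.7036 × 0.05 = 9.13518 kJ m⁻²
F: 9.13518 × 0.07 = 0.6394626 kJ m⁻²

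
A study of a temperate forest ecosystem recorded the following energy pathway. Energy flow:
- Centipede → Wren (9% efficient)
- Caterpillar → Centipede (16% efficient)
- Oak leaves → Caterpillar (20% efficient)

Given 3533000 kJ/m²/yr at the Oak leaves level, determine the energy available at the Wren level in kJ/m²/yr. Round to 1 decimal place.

Caterpillar: 3533000 × 0.2 = 706600 kJ/m²/yr
Centipede: 706600 × 0.16 = 113056 kJ/m²/yr
Wren: 113056 × 0.09 = 10175.04 kJ/m²/yr

10175.0 kJ/m²/yr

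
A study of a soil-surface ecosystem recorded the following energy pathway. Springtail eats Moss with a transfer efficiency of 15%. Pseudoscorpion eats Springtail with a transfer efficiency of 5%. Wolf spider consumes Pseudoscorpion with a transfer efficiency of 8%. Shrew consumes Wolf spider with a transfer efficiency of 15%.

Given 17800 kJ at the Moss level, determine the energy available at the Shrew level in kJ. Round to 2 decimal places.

1.60 kJ

Springtail: 17800 × 0.15 = 2670 kJ
Pseudoscorpion: 2670 × 0.05 = 133.5 kJ
Wolf spider: 133.5 × 0.08 = 10.68 kJ
Shrew: 10.68 × 0.15 = 1.602 kJ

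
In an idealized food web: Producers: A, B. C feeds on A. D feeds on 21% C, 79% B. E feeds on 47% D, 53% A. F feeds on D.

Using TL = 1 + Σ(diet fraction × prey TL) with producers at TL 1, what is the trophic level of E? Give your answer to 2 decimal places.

2.57

C: 1 + 1 = 2
D: 1 + (0.21×2 + 0.79×1) = 2.21
E: 1 + (0.47×2.21 + 0.53×1) = 2.5687
F: 1 + 2.21 = 3.21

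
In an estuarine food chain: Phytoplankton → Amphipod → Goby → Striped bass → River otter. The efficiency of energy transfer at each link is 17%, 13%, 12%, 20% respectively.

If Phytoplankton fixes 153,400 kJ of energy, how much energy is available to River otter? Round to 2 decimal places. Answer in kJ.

81.36 kJ

Amphipod: 153400 × 0.17 = 26078 kJ
Goby: 26078 × 0.13 = 3390.14 kJ
Striped bass: 3390.14 × 0.12 = 406.8168 kJ
River otter: 406.8168 × 0.2 = 81.36336 kJ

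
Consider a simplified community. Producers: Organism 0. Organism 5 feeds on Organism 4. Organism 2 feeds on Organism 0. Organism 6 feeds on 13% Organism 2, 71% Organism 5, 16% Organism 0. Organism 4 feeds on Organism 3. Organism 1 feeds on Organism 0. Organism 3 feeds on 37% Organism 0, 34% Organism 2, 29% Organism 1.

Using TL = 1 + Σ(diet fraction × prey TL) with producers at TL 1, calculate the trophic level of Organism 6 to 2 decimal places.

Organism 1: 1 + 1 = 2
Organism 2: 1 + 1 = 2
Organism 3: 1 + (0.37×1 + 0.34×2 + 0.29×2) = 2.63
Organism 4: 1 + 2.63 = 3.63
Organism 5: 1 + 3.63 = 4.63
Organism 6: 1 + (0.13×2 + 0.71×4.63 + 0.16×1) = 4.7073

4.71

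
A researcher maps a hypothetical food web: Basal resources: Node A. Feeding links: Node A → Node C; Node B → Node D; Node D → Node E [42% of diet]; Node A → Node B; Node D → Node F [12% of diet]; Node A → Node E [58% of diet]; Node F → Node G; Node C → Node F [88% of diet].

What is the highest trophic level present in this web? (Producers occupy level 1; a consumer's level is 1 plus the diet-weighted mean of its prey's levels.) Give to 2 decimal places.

Node B: 1 + 1 = 2
Node C: 1 + 1 = 2
Node D: 1 + 2 = 3
Node E: 1 + (0.42×3 + 0.58×1) = 2.84
Node F: 1 + (0.88×2 + 0.12×3) = 3.12
Node G: 1 + 3.12 = 4.12

4.12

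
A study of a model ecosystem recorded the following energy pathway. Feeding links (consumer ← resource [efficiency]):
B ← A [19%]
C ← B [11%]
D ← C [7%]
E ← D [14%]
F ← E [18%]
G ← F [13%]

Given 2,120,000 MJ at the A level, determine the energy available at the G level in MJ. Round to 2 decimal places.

B: 2120000 × 0.19 = 402800 MJ
C: 402800 × 0.11 = 44308 MJ
D: 44308 × 0.07 = 3101.56 MJ
E: 3101.56 × 0.14 = 434.2184 MJ
F: 434.2184 × 0.18 = 78.159312 MJ
G: 78.159312 × 0.13 = 10.16071056 MJ

10.16 MJ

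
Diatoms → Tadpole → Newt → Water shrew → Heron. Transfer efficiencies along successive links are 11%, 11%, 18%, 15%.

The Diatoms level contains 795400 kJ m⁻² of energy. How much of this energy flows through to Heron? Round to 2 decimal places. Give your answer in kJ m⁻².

Tadpole: 795400 × 0.11 = 87494 kJ m⁻²
Newt: 87494 × 0.11 = 9624.34 kJ m⁻²
Water shrew: 9624.34 × 0.18 = 1732.3812 kJ m⁻²
Heron: 1732.3812 × 0.15 = 259.85718 kJ m⁻²

259.86 kJ m⁻²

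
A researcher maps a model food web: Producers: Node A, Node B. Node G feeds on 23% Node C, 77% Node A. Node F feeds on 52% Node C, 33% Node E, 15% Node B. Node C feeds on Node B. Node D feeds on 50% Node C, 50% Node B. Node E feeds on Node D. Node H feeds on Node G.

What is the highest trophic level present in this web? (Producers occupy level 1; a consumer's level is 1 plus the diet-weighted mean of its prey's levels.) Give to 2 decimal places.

3.50

Node C: 1 + 1 = 2
Node D: 1 + (0.5×2 + 0.5×1) = 2.5
Node E: 1 + 2.5 = 3.5
Node F: 1 + (0.52×2 + 0.33×3.5 + 0.15×1) = 3.345
Node G: 1 + (0.23×2 + 0.77×1) = 2.23
Node H: 1 + 2.23 = 3.23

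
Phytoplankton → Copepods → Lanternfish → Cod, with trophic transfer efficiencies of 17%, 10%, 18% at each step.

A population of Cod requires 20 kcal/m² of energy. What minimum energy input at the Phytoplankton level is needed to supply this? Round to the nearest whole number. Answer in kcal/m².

Cumulative transfer efficiency: 0.17 × 0.1 × 0.18 = 0.00306
Phytoplankton energy = 20 / 0.00306 = 6536 kcal/m²

6536 kcal/m²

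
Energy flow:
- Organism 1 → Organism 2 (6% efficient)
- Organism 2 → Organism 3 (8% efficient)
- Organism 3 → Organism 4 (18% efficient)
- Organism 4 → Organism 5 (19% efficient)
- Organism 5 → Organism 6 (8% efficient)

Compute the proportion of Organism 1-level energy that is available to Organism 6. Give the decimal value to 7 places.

0.0000131

Product of link efficiencies: 0.06 × 0.08 × 0.18 × 0.19 × 0.08 = 0.0000131328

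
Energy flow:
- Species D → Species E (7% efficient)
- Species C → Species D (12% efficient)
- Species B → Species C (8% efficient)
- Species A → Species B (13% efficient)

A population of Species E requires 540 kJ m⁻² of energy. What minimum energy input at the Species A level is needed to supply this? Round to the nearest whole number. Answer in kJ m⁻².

Cumulative transfer efficiency: 0.13 × 0.08 × 0.12 × 0.07 = 0.00008736
Species A energy = 540 / 0.00008736 = 6181319 kJ m⁻²

6181319 kJ m⁻²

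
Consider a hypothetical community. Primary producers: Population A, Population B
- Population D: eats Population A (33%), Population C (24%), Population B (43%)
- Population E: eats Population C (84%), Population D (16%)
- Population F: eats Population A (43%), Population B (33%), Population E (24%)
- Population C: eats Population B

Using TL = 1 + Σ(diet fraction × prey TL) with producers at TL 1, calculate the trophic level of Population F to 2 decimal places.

2.49

Population C: 1 + 1 = 2
Population D: 1 + (0.33×1 + 0.24×2 + 0.43×1) = 2.24
Population E: 1 + (0.84×2 + 0.16×2.24) = 3.0384
Population F: 1 + (0.43×1 + 0.33×1 + 0.24×3.0384) = 2.489216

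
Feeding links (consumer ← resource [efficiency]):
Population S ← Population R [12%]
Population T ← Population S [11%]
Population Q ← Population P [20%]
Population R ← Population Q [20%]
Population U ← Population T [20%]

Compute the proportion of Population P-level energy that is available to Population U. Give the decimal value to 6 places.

0.000106

Product of link efficiencies: 0.2 × 0.2 × 0.12 × 0.11 × 0.2 = 0.0001056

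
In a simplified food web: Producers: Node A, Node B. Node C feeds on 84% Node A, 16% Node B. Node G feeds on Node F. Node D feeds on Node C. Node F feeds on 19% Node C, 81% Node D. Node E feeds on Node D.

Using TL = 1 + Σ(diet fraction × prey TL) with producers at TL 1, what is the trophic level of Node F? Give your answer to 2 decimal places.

Node C: 1 + (0.84×1 + 0.16×1) = 2
Node D: 1 + 2 = 3
Node E: 1 + 3 = 4
Node F: 1 + (0.19×2 + 0.81×3) = 3.81
Node G: 1 + 3.81 = 4.81

3.81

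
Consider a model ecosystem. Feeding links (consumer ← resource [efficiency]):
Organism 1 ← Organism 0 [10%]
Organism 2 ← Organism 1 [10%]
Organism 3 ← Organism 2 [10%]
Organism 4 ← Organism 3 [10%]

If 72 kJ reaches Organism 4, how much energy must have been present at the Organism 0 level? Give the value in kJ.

720000 kJ

Cumulative transfer efficiency: 0.1 × 0.1 × 0.1 × 0.1 = 0.0001
Organism 0 energy = 72 / 0.0001 = 720000 kJ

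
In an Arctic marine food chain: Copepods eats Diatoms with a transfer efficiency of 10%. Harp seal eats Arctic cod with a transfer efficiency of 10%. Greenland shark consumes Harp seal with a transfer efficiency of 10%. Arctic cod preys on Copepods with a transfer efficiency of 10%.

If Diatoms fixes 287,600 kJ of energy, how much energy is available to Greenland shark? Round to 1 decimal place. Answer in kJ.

28.8 kJ

Copepods: 287600 × 0.1 = 28760 kJ
Arctic cod: 28760 × 0.1 = 2876 kJ
Harp seal: 2876 × 0.1 = 287.6 kJ
Greenland shark: 287.6 × 0.1 = 28.76 kJ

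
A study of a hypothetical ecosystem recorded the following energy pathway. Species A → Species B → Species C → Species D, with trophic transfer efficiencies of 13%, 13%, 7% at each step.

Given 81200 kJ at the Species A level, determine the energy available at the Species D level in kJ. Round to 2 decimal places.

Species B: 81200 × 0.13 = 10556 kJ
Species C: 10556 × 0.13 = 1372.28 kJ
Species D: 1372.28 × 0.07 = 96.0596 kJ

96.06 kJ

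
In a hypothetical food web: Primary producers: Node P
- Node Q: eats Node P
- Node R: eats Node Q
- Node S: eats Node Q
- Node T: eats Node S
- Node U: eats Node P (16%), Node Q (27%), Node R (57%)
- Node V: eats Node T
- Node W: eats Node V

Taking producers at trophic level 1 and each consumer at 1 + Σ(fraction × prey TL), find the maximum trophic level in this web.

Node Q: 1 + 1 = 2
Node R: 1 + 2 = 3
Node S: 1 + 2 = 3
Node T: 1 + 3 = 4
Node U: 1 + (0.16×1 + 0.27×2 + 0.57×3) = 3.41
Node V: 1 + 4 = 5
Node W: 1 + 5 = 6

6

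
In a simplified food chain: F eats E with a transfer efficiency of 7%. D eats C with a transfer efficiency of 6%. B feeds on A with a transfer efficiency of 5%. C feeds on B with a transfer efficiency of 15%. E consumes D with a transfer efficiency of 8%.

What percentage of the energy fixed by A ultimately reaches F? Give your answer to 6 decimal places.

0.000252%

Product of link efficiencies: 0.05 × 0.15 × 0.06 × 0.08 × 0.07 = 0.00000252
As a percentage: 0.00000252 × 100 = 0.000252%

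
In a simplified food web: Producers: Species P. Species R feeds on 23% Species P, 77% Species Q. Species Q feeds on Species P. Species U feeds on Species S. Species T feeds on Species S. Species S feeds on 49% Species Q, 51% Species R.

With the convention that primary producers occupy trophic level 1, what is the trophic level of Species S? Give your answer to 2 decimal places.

3.39

Species Q: 1 + 1 = 2
Species R: 1 + (0.23×1 + 0.77×2) = 2.77
Species S: 1 + (0.49×2 + 0.51×2.77) = 3.3927
Species T: 1 + 3.3927 = 4.3927
Species U: 1 + 3.3927 = 4.3927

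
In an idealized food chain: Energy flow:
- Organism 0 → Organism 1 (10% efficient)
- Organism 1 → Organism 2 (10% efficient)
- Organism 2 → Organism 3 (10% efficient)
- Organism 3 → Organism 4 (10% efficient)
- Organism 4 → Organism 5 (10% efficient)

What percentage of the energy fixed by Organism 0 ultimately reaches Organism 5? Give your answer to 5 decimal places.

0.00100%

Product of link efficiencies: 0.1 × 0.1 × 0.1 × 0.1 × 0.1 = 0.00001
As a percentage: 0.00001 × 100 = 0.00100%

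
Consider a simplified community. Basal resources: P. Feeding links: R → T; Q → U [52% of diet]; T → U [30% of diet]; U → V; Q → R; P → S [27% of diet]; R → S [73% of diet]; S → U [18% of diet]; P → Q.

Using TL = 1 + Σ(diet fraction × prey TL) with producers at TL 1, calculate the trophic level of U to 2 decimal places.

Q: 1 + 1 = 2
R: 1 + 2 = 3
S: 1 + (0.73×3 + 0.27×1) = 3.46
T: 1 + 3 = 4
U: 1 + (0.52×2 + 0.3×4 + 0.18×3.46) = 3.8628
V: 1 + 3.8628 = 4.8628

3.86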